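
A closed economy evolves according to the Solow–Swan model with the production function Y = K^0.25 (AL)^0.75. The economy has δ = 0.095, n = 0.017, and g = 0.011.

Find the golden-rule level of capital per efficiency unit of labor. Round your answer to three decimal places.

k_gold ≈ 2.575

The golden rule sets f'(k) = n + g + δ, i.e. α·k^(α−1) = n + g + δ.
So k^(1−α) = α / (n + g + δ) = 0.25 / 0.123 = 2.0325.
k_gold = 2.0325^(1/0.75) ≈ 2.5746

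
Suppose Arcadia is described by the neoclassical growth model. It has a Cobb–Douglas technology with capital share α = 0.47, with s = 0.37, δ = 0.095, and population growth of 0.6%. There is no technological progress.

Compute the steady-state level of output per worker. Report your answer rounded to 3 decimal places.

y* ≈ 3.163

In steady state, investment equals break-even investment: s·k^α = (n + δ)·k.
Rearranging, k^(1−α) = s / (n + δ).
k^0.53 = 0.37 / (0.006 + 0.095) = 0.37 / 0.101 = 3.6634
k* = 3.6634^(1/0.53) ≈ 11.5860
y* = (k*)^α = 11.5860^0.47 ≈ 3.1626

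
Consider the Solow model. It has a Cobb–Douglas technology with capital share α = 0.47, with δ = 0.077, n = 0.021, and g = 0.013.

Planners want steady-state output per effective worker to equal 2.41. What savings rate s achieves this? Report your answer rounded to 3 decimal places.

At the steady state, Δk = 0, so s·k^α = (n + g + δ)·k.
Since y* = [s/(n + g + δ)]^(α/(1−α)), we have s/(n + g + δ) = (y*)^((1−α)/α) = 2.41^1.1277 = 2.6965.
Therefore s = 2.6965 × (n + g + δ) = 2.6965 × 0.111 = 0.2993.

s ≈ 0.299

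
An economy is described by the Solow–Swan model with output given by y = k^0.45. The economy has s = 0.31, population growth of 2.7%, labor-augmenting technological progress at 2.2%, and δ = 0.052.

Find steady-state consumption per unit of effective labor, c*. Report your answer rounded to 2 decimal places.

c* = 1.73

Steady state requires s·f(k) = (n + g + δ)·k, i.e. s·k^α = (n + g + δ)·k.
Dividing both sides by k: k^(1−α) = s / (n + g + δ).
k^0.55 = 0.31 / (0.027 + 0.022 + 0.052) = 0.31 / 0.101 = 3.0693
k* = 3.0693^(1/0.55) ≈ 7.6829
y* = (k*)^α = 7.6829^0.45 ≈ 2.5031
c* = (1 − s)·y* = (1 − 0.31) × 2.5031 ≈ 1.7271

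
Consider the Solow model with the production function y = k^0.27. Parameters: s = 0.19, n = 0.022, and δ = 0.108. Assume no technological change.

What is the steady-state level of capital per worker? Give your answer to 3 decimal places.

At the steady state, Δk = 0, so s·k^α = (n + δ)·k.
Rearranging, k^(1−α) = s / (n + δ).
k^0.73 = 0.19 / (0.022 + 0.108) = 0.19 / 0.130 = 1.4615
k* = 1.4615^(1/0.73) ≈ 1.6817

k* = 1.682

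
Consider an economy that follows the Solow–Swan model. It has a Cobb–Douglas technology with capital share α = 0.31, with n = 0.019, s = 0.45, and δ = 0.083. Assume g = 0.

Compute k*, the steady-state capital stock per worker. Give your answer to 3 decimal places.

Steady state requires s·f(k) = (n + δ)·k, i.e. s·k^α = (n + δ)·k.
Dividing both sides by k: k^(1−α) = s / (n + δ).
k^0.69 = 0.45 / (0.019 + 0.083) = 0.45 / 0.102 = 4.4118
k* = 4.4118^(1/0.69) ≈ 8.5946

k* ≈ 8.595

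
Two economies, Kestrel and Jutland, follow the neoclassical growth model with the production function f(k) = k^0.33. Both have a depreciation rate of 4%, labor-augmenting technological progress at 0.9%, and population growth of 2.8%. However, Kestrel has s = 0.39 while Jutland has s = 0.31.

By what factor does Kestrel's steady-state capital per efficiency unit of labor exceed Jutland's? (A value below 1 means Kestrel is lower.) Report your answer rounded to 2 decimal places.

k*_K / k*_J ≈ 1.41

Steady-state k* = [s/(n + g + δ)]^(1/(1−α)), so the ratio is [ (s_K/(n + g + δ)_K) / (s_J/(n + g + δ)_J) ]^1.4925.
s_K/(n + g + δ)_K = 0.39/0.077 = 5.0649; s_J/(n + g + δ)_J = 0.31/0.077 = 4.0260.
Ratio = (5.0649/4.0260)^1.4925 = 1.2580^1.4925 ≈ 1.4086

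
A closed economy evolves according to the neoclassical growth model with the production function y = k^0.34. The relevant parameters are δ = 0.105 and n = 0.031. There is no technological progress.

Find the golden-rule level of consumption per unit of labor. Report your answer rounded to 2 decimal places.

At the golden rule, f'(k) = n + δ, so α·k^(α−1) = n + δ and k_gold = (α/(n + δ))^(1/(1−α)).
k_gold = (0.34/0.136)^(1/0.66) = 2.5000^1.5152 ≈ 4.0083
c_gold = f(k_gold) − (n + δ)·k_gold = 1.6033 − 0.136×4.0083 ≈ 1.0582

c_gold ≈ 1.06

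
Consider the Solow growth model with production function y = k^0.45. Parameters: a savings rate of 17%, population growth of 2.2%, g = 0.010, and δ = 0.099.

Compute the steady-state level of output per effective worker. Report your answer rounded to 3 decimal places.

y* = 1.238

In steady state, investment equals break-even investment: s·k^α = (n + g + δ)·k.
Dividing both sides by k: k^(1−α) = s / (n + g + δ).
k^0.55 = 0.17 / (0.022 + 0.010 + 0.099) = 0.17 / 0.131 = 1.2977
k* = 1.2977^(1/0.55) ≈ 1.6061
y* = (k*)^α = 1.6061^0.45 ≈ 1.2376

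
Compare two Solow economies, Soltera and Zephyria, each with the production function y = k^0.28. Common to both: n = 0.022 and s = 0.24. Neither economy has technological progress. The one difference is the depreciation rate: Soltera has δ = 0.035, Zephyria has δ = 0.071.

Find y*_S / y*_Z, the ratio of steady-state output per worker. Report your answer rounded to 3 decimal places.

Steady-state y* = [s/(n + δ)]^(α/(1−α)), so the ratio is [ (s_S/(n + δ)_S) / (s_Z/(n + δ)_Z) ]^0.3889.
s_S/(n + δ)_S = 0.24/0.057 = 4.2105; s_Z/(n + δ)_Z = 0.24/0.093 = 2.5806.
Ratio = (4.2105/2.5806)^0.3889 = 1.6316^0.3889 ≈ 1.2097

ratio ≈ 1.210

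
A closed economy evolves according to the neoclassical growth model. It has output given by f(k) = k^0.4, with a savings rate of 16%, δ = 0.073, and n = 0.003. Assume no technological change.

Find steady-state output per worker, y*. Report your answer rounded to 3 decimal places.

y* = 1.643

Steady state requires s·f(k) = (n + δ)·k, i.e. s·k^α = (n + δ)·k.
Dividing both sides by k: k^(1−α) = s / (n + δ).
k^0.6 = 0.16 / (0.003 + 0.073) = 0.16 / 0.076 = 2.1053
k* = 2.1053^(1/0.6) ≈ 3.4583
y* = (k*)^α = 3.4583^0.4 ≈ 1.6427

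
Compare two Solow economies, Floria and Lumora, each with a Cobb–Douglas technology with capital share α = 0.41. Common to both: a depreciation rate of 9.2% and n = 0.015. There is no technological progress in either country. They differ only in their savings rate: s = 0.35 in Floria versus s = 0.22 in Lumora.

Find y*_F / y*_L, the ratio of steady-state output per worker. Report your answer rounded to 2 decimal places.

Steady-state y* = [s/(n + δ)]^(α/(1−α)), so the ratio is [ (s_F/(n + δ)_F) / (s_L/(n + δ)_L) ]^0.6949.
s_F/(n + δ)_F = 0.35/0.107 = 3.2710; s_L/(n + δ)_L = 0.22/0.107 = 2.0561.
Ratio = (3.2710/2.0561)^0.6949 = 1.5909^0.6949 ≈ 1.3808

ratio ≈ 1.38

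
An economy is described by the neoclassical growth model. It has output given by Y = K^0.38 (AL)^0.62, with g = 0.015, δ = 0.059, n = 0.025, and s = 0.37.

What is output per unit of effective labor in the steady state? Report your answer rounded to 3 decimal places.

y* = 2.244

In steady state, investment equals break-even investment: s·k^α = (n + g + δ)·k.
Dividing both sides by k: k^(1−α) = s / (n + g + δ).
k^0.62 = 0.37 / (0.025 + 0.015 + 0.059) = 0.37 / 0.099 = 3.7374
k* = 3.7374^(1/0.62) ≈ 8.3849
y* = (k*)^α = 8.3849^0.38 ≈ 2.2435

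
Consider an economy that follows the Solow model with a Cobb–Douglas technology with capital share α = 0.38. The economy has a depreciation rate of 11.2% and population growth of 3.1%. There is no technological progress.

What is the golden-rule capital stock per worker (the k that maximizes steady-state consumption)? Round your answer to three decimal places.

The golden rule sets f'(k) = n + δ, i.e. α·k^(α−1) = n + δ.
So k^(1−α) = α / (n + δ) = 0.38 / 0.143 = 2.6573.
k_gold = 2.6573^(1/0.62) ≈ 4.8371

k_gold ≈ 4.837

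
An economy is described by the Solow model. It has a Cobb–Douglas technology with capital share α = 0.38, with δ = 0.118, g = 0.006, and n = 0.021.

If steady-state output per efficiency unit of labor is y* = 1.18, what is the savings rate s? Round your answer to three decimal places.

s ≈ 0.190

In steady state, investment equals break-even investment: s·k^α = (n + g + δ)·k.
Since y* = [s/(n + g + δ)]^(α/(1−α)), we have s/(n + g + δ) = (y*)^((1−α)/α) = 1.18^1.6316 = 1.3100.
Therefore s = 1.3100 × (n + g + δ) = 1.3100 × 0.145 = 0.1900.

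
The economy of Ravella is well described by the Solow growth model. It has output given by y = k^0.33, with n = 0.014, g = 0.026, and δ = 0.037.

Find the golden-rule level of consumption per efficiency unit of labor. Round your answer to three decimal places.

At the golden rule, f'(k) = n + g + δ, so α·k^(α−1) = n + g + δ and k_gold = (α/(n + g + δ))^(1/(1−α)).
k_gold = (0.33/0.077)^(1/0.67) = 4.2857^1.4925 ≈ 8.7759
c_gold = f(k_gold) − (n + g + δ)·k_gold = 2.0478 − 0.077×8.7759 ≈ 1.3721

c_gold ≈ 1.372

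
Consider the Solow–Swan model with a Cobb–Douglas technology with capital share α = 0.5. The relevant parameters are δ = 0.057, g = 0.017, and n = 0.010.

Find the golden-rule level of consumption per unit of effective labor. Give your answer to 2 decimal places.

c_gold ≈ 2.98

At the golden rule, f'(k) = n + g + δ, so α·k^(α−1) = n + g + δ and k_gold = (α/(n + g + δ))^(1/(1−α)).
k_gold = (0.5/0.084)^(1/0.5) = 5.9524^2 ≈ 35.4311
c_gold = f(k_gold) − (n + g + δ)·k_gold = 5.9524 − 0.084×35.4311 ≈ 2.9762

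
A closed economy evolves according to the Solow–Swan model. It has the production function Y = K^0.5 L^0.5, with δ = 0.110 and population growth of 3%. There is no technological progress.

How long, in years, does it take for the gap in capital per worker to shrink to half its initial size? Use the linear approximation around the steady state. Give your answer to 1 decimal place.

about 9.9 years

Near the steady state the convergence rate is λ = (1 − α)(n + δ).
λ = (1 − 0.5) × 0.140 = 0.5 × 0.140 = 0.0700
Half-life = ln 2 / λ = 0.6931 / 0.0700 ≈ 9.90 years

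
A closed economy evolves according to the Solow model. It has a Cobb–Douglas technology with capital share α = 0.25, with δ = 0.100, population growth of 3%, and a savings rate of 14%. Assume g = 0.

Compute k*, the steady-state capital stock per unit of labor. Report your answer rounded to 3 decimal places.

k* = 1.104

At the steady state, Δk = 0, so s·k^α = (n + δ)·k.
Rearranging, k^(1−α) = s / (n + δ).
k^0.75 = 0.14 / (0.030 + 0.100) = 0.14 / 0.130 = 1.0769
k* = 1.0769^(1/0.75) ≈ 1.1038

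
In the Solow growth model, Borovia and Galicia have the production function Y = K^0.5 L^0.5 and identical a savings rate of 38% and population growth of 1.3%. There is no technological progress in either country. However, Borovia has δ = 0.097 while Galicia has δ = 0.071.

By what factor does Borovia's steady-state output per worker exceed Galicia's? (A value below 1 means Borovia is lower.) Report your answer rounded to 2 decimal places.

y*_B / y*_G ≈ 0.76

Steady-state y* = [s/(n + δ)]^(α/(1−α)), so the ratio is [ (s_B/(n + δ)_B) / (s_G/(n + δ)_G) ]^1.
s_B/(n + δ)_B = 0.38/0.110 = 3.4545; s_G/(n + δ)_G = 0.38/0.084 = 4.5238.
Ratio = (3.4545/4.5238)^1 = 0.7636^1 ≈ 0.7636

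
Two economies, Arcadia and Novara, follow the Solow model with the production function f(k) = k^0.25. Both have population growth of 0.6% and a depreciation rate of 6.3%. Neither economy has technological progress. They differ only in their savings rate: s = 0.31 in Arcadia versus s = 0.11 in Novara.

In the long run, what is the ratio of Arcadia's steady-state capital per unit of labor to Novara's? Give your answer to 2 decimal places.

Steady-state k* = [s/(n + δ)]^(1/(1−α)), so the ratio is [ (s_A/(n + δ)_A) / (s_N/(n + δ)_N) ]^1.3333.
s_A/(n + δ)_A = 0.31/0.069 = 4.4928; s_N/(n + δ)_N = 0.11/0.069 = 1.5942.
Ratio = (4.4928/1.5942)^1.3333 = 2.8182^1.3333 ≈ 3.9806

ratio ≈ 3.98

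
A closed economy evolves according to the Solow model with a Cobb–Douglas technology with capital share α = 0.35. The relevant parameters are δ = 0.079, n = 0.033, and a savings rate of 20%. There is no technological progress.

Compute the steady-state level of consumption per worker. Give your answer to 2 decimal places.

In steady state, investment equals break-even investment: s·k^α = (n + δ)·k.
Rearranging, k^(1−α) = s / (n + δ).
k^0.65 = 0.20 / (0.033 + 0.079) = 0.20 / 0.112 = 1.7857
k* = 1.7857^(1/0.65) ≈ 2.4400
y* = (k*)^α = 2.4400^0.35 ≈ 1.3664
c* = (1 − s)·y* = (1 − 0.20) × 1.3664 ≈ 1.0931

c* = 1.09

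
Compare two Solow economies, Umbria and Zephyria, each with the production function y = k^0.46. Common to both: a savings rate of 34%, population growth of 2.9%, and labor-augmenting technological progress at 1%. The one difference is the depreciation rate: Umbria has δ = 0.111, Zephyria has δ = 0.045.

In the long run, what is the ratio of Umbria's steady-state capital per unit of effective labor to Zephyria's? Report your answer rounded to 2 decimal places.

ratio ≈ 0.34

Steady-state k* = [s/(n + g + δ)]^(1/(1−α)), so the ratio is [ (s_U/(n + g + δ)_U) / (s_Z/(n + g + δ)_Z) ]^1.8519.
s_U/(n + g + δ)_U = 0.34/0.150 = 2.2667; s_Z/(n + g + δ)_Z = 0.34/0.084 = 4.0476.
Ratio = (2.2667/4.0476)^1.8519 = 0.5600^1.8519 ≈ 0.3417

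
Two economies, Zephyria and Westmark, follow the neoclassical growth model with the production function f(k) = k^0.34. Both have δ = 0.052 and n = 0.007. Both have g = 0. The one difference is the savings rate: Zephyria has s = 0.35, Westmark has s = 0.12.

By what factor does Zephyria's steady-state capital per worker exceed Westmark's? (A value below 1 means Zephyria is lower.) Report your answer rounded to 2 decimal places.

Steady-state k* = [s/(n + δ)]^(1/(1−α)), so the ratio is [ (s_Z/(n + δ)_Z) / (s_W/(n + δ)_W) ]^1.5152.
s_Z/(n + δ)_Z = 0.35/0.059 = 5.9322; s_W/(n + δ)_W = 0.12/0.059 = 2.0339.
Ratio = (5.9322/2.0339)^1.5152 = 2.9167^1.5152 ≈ 5.0630

ratio ≈ 5.06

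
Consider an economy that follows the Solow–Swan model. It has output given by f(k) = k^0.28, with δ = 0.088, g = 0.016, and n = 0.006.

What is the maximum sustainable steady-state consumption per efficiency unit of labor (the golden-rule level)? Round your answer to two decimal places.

c_gold ≈ 1.04

At the golden rule, f'(k) = n + g + δ, so α·k^(α−1) = n + g + δ and k_gold = (α/(n + g + δ))^(1/(1−α)).
k_gold = (0.28/0.110)^(1/0.72) = 2.5455^1.3889 ≈ 3.6608
c_gold = f(k_gold) − (n + g + δ)·k_gold = 1.4381 − 0.110×3.6608 ≈ 1.0354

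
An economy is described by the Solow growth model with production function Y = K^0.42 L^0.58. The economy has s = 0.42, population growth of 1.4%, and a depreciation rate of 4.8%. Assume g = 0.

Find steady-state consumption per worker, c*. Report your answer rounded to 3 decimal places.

c* ≈ 2.318

Steady state requires s·f(k) = (n + δ)·k, i.e. s·k^α = (n + δ)·k.
Dividing both sides by k: k^(1−α) = s / (n + δ).
k^0.58 = 0.42 / (0.014 + 0.048) = 0.42 / 0.062 = 6.7742
k* = 6.7742^(1/0.58) ≈ 27.0716
y* = (k*)^α = 27.0716^0.42 ≈ 3.9963
c* = (1 − s)·y* = (1 − 0.42) × 3.9963 ≈ 2.3179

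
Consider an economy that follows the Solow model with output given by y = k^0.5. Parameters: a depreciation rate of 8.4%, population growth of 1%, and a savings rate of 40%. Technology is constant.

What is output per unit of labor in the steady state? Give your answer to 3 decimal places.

y* ≈ 4.255

At the steady state, Δk = 0, so s·k^α = (n + δ)·k.
Dividing both sides by k: k^(1−α) = s / (n + δ).
k^0.5 = 0.40 / (0.010 + 0.084) = 0.40 / 0.094 = 4.2553
k* = 4.2553^(1/0.5) ≈ 18.1076
y* = (k*)^α = 18.1076^0.5 ≈ 4.2553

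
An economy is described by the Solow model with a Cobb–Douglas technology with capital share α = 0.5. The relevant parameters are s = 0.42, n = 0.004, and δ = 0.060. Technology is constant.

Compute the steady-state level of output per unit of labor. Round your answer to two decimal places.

y* = 6.56

Steady state requires s·f(k) = (n + δ)·k, i.e. s·k^α = (n + δ)·k.
Dividing both sides by k: k^(1−α) = s / (n + δ).
k^0.5 = 0.42 / (0.004 + 0.060) = 0.42 / 0.064 = 6.5625
k* = 6.5625^(1/0.5) ≈ 43.0664
y* = (k*)^α = 43.0664^0.5 ≈ 6.5625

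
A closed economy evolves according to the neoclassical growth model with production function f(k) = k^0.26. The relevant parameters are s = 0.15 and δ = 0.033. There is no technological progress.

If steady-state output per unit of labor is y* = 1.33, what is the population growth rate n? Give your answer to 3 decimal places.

n ≈ 0.034

In steady state, investment equals break-even investment: s·k^α = (n + δ)·k.
Since y* = [s/(n + δ)]^(α/(1−α)), we have s/(n + δ) = (y*)^((1−α)/α) = 1.33^2.8462 = 2.2517.
Therefore n + δ = s / 2.2517 = 0.15 / 2.2517 = 0.0666, so n = 0.0666 − 0.033 = 0.0336.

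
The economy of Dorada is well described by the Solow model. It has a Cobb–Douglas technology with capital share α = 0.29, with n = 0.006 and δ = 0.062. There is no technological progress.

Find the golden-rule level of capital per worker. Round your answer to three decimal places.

The golden rule sets f'(k) = n + δ, i.e. α·k^(α−1) = n + δ.
So k^(1−α) = α / (n + δ) = 0.29 / 0.068 = 4.2647.
k_gold = 4.2647^(1/0.71) ≈ 7.7120

k_gold ≈ 7.712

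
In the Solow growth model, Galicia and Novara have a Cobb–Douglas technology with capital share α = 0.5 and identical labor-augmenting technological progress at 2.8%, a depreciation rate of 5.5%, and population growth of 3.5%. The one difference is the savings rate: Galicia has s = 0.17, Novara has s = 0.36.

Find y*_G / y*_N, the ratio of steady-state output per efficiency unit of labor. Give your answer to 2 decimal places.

Steady-state y* = [s/(n + g + δ)]^(α/(1−α)), so the ratio is [ (s_G/(n + g + δ)_G) / (s_N/(n + g + δ)_N) ]^1.
s_G/(n + g + δ)_G = 0.17/0.118 = 1.4407; s_N/(n + g + δ)_N = 0.36/0.118 = 3.0508.
Ratio = (1.4407/3.0508)^1 = 0.4722^1 ≈ 0.4722

y*_G / y*_N ≈ 0.47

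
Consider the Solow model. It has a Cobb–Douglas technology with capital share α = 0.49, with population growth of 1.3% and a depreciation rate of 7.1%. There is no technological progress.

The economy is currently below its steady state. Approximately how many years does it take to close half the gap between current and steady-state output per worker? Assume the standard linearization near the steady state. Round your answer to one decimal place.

Near the steady state the convergence rate is λ = (1 − α)(n + δ).
λ = (1 − 0.49) × 0.084 = 0.51 × 0.084 = 0.04284
Half-life = ln 2 / λ = 0.6931 / 0.04284 ≈ 16.18 years

about 16.2 years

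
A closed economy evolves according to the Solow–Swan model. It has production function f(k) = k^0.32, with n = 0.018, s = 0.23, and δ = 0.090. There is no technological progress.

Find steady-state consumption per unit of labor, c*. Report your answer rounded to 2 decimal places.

c* = 1.10

At the steady state, Δk = 0, so s·k^α = (n + δ)·k.
Dividing both sides by k: k^(1−α) = s / (n + δ).
k^0.68 = 0.23 / (0.018 + 0.090) = 0.23 / 0.108 = 2.1296
k* = 2.1296^(1/0.68) ≈ 3.0394
y* = (k*)^α = 3.0394^0.32 ≈ 1.4272
c* = (1 − s)·y* = (1 − 0.23) × 1.4272 ≈ 1.0989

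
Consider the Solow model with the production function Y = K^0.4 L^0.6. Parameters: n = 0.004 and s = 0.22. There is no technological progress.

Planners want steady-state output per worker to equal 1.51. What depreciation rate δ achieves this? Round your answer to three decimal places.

δ ≈ 0.115

Steady state requires s·f(k) = (n + δ)·k, i.e. s·k^α = (n + δ)·k.
Since y* = [s/(n + δ)]^(α/(1−α)), we have s/(n + δ) = (y*)^((1−α)/α) = 1.51^1.5 = 1.8555.
Therefore n + δ = s / 1.8555 = 0.22 / 1.8555 = 0.1186, so δ = 0.1186 − 0.004 = 0.1146.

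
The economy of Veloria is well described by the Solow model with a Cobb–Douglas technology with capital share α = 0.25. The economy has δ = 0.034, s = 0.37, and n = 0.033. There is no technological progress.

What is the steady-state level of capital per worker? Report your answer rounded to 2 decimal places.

Steady state requires s·f(k) = (n + δ)·k, i.e. s·k^α = (n + δ)·k.
Rearranging, k^(1−α) = s / (n + δ).
k^0.75 = 0.37 / (0.033 + 0.034) = 0.37 / 0.067 = 5.5224
k* = 5.5224^(1/0.75) ≈ 9.7612

k* = 9.76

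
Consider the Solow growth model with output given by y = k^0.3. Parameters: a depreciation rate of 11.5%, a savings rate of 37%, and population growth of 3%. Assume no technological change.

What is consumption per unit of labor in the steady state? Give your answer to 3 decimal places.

At the steady state, Δk = 0, so s·k^α = (n + δ)·k.
Rearranging, k^(1−α) = s / (n + δ).
k^0.7 = 0.37 / (0.030 + 0.115) = 0.37 / 0.145 = 2.5517
k* = 2.5517^(1/0.7) ≈ 3.8123
y* = (k*)^α = 3.8123^0.3 ≈ 1.4940
c* = (1 − s)·y* = (1 − 0.37) × 1.4940 ≈ 0.9412

c* = 0.941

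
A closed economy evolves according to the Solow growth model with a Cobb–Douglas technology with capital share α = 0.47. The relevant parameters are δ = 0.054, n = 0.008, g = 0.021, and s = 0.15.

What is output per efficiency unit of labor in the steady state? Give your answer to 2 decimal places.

y* ≈ 1.69

Steady state requires s·f(k) = (n + g + δ)·k, i.e. s·k^α = (n + g + δ)·k.
Dividing both sides by k: k^(1−α) = s / (n + g + δ).
k^0.53 = 0.15 / (0.008 + 0.021 + 0.054) = 0.15 / 0.083 = 1.8072
k* = 1.8072^(1/0.53) ≈ 3.0543
y* = (k*)^α = 3.0543^0.47 ≈ 1.6901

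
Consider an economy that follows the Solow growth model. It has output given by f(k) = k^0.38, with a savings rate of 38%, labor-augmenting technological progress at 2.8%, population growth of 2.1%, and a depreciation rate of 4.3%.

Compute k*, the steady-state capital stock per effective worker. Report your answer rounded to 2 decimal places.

Steady state requires s·f(k) = (n + g + δ)·k, i.e. s·k^α = (n + g + δ)·k.
Dividing both sides by k: k^(1−α) = s / (n + g + δ).
k^0.62 = 0.38 / (0.021 + 0.028 + 0.043) = 0.38 / 0.092 = 4.1304
k* = 4.1304^(1/0.62) ≈ 9.8523

k* = 9.85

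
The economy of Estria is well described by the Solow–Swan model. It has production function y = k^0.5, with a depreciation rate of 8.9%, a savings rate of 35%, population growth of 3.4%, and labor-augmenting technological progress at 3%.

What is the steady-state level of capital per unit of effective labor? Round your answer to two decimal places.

In steady state, investment equals break-even investment: s·k^α = (n + g + δ)·k.
Rearranging, k^(1−α) = s / (n + g + δ).
k^0.5 = 0.35 / (0.034 + 0.030 + 0.089) = 0.35 / 0.153 = 2.2876
k* = 2.2876^(1/0.5) ≈ 5.2331

k* = 5.23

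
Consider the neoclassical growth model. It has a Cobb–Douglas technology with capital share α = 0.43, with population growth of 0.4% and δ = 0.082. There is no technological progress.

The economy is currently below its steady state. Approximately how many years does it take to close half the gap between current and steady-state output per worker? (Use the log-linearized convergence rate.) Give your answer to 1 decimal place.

half-life ≈ 14.1 years

Near the steady state the convergence rate is λ = (1 − α)(n + δ).
λ = (1 − 0.43) × 0.086 = 0.57 × 0.086 = 0.04902
Half-life = ln 2 / λ = 0.6931 / 0.04902 ≈ 14.14 years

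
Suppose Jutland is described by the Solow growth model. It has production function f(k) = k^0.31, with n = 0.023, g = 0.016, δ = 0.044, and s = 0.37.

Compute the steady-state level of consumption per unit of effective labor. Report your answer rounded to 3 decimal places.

At the steady state, Δk = 0, so s·k^α = (n + g + δ)·k.
Rearranging, k^(1−α) = s / (n + g + δ).
k^0.69 = 0.37 / (0.023 + 0.016 + 0.044) = 0.37 / 0.083 = 4.4578
k* = 4.4578^(1/0.69) ≈ 8.7248
y* = (k*)^α = 8.7248^0.31 ≈ 1.9572
c* = (1 − s)·y* = (1 − 0.37) × 1.9572 ≈ 1.2330

c* ≈ 1.233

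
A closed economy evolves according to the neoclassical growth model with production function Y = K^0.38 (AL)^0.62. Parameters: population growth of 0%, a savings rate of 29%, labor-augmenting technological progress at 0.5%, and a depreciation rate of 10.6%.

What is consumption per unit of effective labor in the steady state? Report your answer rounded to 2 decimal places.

c* = 1.28

At the steady state, Δk = 0, so s·k^α = (n + g + δ)·k.
Dividing both sides by k: k^(1−α) = s / (n + g + δ).
k^0.62 = 0.29 / (0.000 + 0.005 + 0.106) = 0.29 / 0.111 = 2.6126
k* = 2.6126^(1/0.62) ≈ 4.7065
y* = (k*)^α = 4.7065^0.38 ≈ 1.8015
c* = (1 − s)·y* = (1 − 0.29) × 1.8015 ≈ 1.2791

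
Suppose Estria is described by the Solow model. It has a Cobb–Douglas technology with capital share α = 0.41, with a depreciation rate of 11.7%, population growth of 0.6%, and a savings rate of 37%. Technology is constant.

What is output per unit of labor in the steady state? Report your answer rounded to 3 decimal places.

At the steady state, Δk = 0, so s·k^α = (n + δ)·k.
Dividing both sides by k: k^(1−α) = s / (n + δ).
k^0.59 = 0.37 / (0.006 + 0.117) = 0.37 / 0.123 = 3.0081
k* = 3.0081^(1/0.59) ≈ 6.4664
y* = (k*)^α = 6.4664^0.41 ≈ 2.1497

y* ≈ 2.150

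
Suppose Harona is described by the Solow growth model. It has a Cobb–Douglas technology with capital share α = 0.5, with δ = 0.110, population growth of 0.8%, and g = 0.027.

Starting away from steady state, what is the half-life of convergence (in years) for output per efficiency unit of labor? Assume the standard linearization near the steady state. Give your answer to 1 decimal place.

t_½ ≈ 9.6 years

Near the steady state the convergence rate is λ = (1 − α)(n + g + δ).
λ = (1 − 0.5) × 0.145 = 0.5 × 0.145 = 0.0725
Half-life = ln 2 / λ = 0.6931 / 0.0725 ≈ 9.56 years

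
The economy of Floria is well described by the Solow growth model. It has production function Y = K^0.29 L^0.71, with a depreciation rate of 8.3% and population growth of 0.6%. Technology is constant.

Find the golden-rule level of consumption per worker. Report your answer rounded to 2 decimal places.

c_gold ≈ 1.15

At the golden rule, f'(k) = n + δ, so α·k^(α−1) = n + δ and k_gold = (α/(n + δ))^(1/(1−α)).
k_gold = (0.29/0.089)^(1/0.71) = 3.2584^1.4085 ≈ 5.2792
c_gold = f(k_gold) − (n + δ)·k_gold = 1.6201 − 0.089×5.2792 ≈ 1.1503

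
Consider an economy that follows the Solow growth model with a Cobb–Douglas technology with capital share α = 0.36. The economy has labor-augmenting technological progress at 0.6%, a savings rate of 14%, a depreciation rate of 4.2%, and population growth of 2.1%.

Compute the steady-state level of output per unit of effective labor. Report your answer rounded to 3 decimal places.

y* = 1.489

At the steady state, Δk = 0, so s·k^α = (n + g + δ)·k.
Rearranging, k^(1−α) = s / (n + g + δ).
k^0.64 = 0.14 / (0.021 + 0.006 + 0.042) = 0.14 / 0.069 = 2.0290
k* = 2.0290^(1/0.64) ≈ 3.0208
y* = (k*)^α = 3.0208^0.36 ≈ 1.4888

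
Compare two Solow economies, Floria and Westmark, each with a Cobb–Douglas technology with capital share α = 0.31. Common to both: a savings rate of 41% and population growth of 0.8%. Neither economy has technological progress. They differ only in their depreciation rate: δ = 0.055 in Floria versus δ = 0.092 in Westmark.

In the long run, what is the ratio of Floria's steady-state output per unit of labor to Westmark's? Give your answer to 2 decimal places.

y*_F / y*_W ≈ 1.23

Steady-state y* = [s/(n + δ)]^(α/(1−α)), so the ratio is [ (s_F/(n + δ)_F) / (s_W/(n + δ)_W) ]^0.4493.
s_F/(n + δ)_F = 0.41/0.063 = 6.5079; s_W/(n + δ)_W = 0.41/0.100 = 4.1000.
Ratio = (6.5079/4.1000)^0.4493 = 1.5873^0.4493 ≈ 1.2307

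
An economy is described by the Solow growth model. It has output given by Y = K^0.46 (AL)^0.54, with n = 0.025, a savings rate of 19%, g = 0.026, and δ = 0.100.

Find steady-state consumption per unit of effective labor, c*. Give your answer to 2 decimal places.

c* ≈ 0.99

Steady state requires s·f(k) = (n + g + δ)·k, i.e. s·k^α = (n + g + δ)·k.
Dividing both sides by k: k^(1−α) = s / (n + g + δ).
k^0.54 = 0.19 / (0.025 + 0.026 + 0.100) = 0.19 / 0.151 = 1.2583
k* = 1.2583^(1/0.54) ≈ 1.5303
y* = (k*)^α = 1.5303^0.46 ≈ 1.2162
c* = (1 − s)·y* = (1 − 0.19) × 1.2162 ≈ 0.9851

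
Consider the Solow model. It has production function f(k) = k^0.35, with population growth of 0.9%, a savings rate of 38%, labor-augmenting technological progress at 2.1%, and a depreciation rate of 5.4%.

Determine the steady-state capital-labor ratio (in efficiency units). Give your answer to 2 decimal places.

In steady state, investment equals break-even investment: s·k^α = (n + g + δ)·k.
Rearranging, k^(1−α) = s / (n + g + δ).
k^0.65 = 0.38 / (0.009 + 0.021 + 0.054) = 0.38 / 0.084 = 4.5238
k* = 4.5238^(1/0.65) ≈ 10.1969

k* ≈ 10.20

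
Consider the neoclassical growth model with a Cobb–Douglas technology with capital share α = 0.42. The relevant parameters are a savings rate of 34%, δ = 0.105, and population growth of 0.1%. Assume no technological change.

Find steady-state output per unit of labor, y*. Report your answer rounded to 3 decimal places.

In steady state, investment equals break-even investment: s·k^α = (n + δ)·k.
Dividing both sides by k: k^(1−α) = s / (n + δ).
k^0.58 = 0.34 / (0.001 + 0.105) = 0.34 / 0.106 = 3.2075
k* = 3.2075^(1/0.58) ≈ 7.4594
y* = (k*)^α = 7.4594^0.42 ≈ 2.3256

y* ≈ 2.326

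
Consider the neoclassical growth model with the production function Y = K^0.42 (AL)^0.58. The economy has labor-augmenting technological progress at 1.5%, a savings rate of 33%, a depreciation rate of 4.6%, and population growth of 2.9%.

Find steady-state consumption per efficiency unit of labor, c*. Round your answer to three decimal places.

c* = 1.717

Steady state requires s·f(k) = (n + g + δ)·k, i.e. s·k^α = (n + g + δ)·k.
Rearranging, k^(1−α) = s / (n + g + δ).
k^0.58 = 0.33 / (0.029 + 0.015 + 0.046) = 0.33 / 0.090 = 3.6667
k* = 3.6667^(1/0.58) ≈ 9.3948
y* = (k*)^α = 9.3948^0.42 ≈ 2.5622
c* = (1 − s)·y* = (1 − 0.33) × 2.5622 ≈ 1.7167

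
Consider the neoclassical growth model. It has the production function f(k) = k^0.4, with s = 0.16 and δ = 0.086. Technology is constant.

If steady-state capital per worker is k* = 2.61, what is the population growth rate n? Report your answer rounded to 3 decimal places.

Steady state requires s·f(k) = (n + δ)·k, i.e. s·k^α = (n + δ)·k.
So s / (n + δ) = (k*)^(1−α) = 2.61^0.6 = 1.7782.
Therefore n + δ = s / 1.7782 = 0.16 / 1.7782 = 0.0900, so n = 0.0900 − 0.086 = 0.0040.

n ≈ 0.004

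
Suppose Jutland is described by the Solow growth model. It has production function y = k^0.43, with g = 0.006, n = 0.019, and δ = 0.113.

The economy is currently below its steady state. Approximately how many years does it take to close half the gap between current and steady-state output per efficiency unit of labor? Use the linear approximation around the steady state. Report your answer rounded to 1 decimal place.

Near the steady state the convergence rate is λ = (1 − α)(n + g + δ).
λ = (1 − 0.43) × 0.138 = 0.57 × 0.138 = 0.07866
Half-life = ln 2 / λ = 0.6931 / 0.07866 ≈ 8.81 years

t_½ ≈ 8.8 years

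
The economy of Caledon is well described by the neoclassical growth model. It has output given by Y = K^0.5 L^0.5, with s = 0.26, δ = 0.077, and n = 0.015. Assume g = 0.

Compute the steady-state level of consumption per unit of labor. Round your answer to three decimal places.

c* = 2.091

Steady state requires s·f(k) = (n + δ)·k, i.e. s·k^α = (n + δ)·k.
Rearranging, k^(1−α) = s / (n + δ).
k^0.5 = 0.26 / (0.015 + 0.077) = 0.26 / 0.092 = 2.8261
k* = 2.8261^(1/0.5) ≈ 7.9868
y* = (k*)^α = 7.9868^0.5 ≈ 2.8261
c* = (1 − s)·y* = (1 − 0.26) × 2.8261 ≈ 2.0913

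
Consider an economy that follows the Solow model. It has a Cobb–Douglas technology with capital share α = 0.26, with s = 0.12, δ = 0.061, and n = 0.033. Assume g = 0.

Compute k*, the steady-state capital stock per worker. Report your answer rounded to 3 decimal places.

At the steady state, Δk = 0, so s·k^α = (n + δ)·k.
Dividing both sides by k: k^(1−α) = s / (n + δ).
k^0.74 = 0.12 / (0.033 + 0.061) = 0.12 / 0.094 = 1.2766
k* = 1.2766^(1/0.74) ≈ 1.3910

k* ≈ 1.391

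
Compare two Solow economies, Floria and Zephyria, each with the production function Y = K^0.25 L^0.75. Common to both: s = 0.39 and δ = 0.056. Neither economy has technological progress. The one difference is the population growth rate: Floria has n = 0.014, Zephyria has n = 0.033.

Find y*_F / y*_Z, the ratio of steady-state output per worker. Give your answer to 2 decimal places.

Steady-state y* = [s/(n + δ)]^(α/(1−α)), so the ratio is [ (s_F/(n + δ)_F) / (s_Z/(n + δ)_Z) ]^0.3333.
s_F/(n + δ)_F = 0.39/0.070 = 5.5714; s_Z/(n + δ)_Z = 0.39/0.089 = 4.3820.
Ratio = (5.5714/4.3820)^0.3333 = 1.2714^0.3333 ≈ 1.0833

ratio ≈ 1.08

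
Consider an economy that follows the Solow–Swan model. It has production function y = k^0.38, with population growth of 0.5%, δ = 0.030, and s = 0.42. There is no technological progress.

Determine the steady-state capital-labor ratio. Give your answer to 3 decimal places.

In steady state, investment equals break-even investment: s·k^α = (n + δ)·k.
Dividing both sides by k: k^(1−α) = s / (n + δ).
k^0.62 = 0.42 / (0.005 + 0.030) = 0.42 / 0.035 = 12.0000
k* = 12.0000^(1/0.62) ≈ 55.0320

k* = 55.032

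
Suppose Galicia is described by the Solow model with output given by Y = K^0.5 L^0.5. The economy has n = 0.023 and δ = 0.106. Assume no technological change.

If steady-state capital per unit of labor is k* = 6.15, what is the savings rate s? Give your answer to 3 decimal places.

In steady state, investment equals break-even investment: s·k^α = (n + δ)·k.
So s / (n + δ) = (k*)^(1−α) = 6.15^0.5 = 2.4799.
Therefore s = 2.4799 × (n + δ) = 2.4799 × 0.129 = 0.3199.

s ≈ 0.320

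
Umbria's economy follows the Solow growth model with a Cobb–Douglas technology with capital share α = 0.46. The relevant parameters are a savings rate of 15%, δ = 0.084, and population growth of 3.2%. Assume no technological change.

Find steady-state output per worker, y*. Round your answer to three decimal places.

In steady state, investment equals break-even investment: s·k^α = (n + δ)·k.
Rearranging, k^(1−α) = s / (n + δ).
k^0.54 = 0.15 / (0.032 + 0.084) = 0.15 / 0.116 = 1.2931
k* = 1.2931^(1/0.54) ≈ 1.6096
y* = (k*)^α = 1.6096^0.46 ≈ 1.2448

y* ≈ 1.245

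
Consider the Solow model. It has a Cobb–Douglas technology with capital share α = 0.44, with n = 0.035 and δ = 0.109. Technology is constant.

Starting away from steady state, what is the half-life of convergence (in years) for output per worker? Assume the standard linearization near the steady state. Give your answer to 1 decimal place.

about 8.6 years

Near the steady state the convergence rate is λ = (1 − α)(n + δ).
λ = (1 − 0.44) × 0.144 = 0.56 × 0.144 = 0.08064
Half-life = ln 2 / λ = 0.6931 / 0.08064 ≈ 8.59 years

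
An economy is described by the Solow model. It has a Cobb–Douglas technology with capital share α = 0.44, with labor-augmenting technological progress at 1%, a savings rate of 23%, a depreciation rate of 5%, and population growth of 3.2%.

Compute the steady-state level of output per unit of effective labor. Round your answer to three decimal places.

Steady state requires s·f(k) = (n + g + δ)·k, i.e. s·k^α = (n + g + δ)·k.
Dividing both sides by k: k^(1−α) = s / (n + g + δ).
k^0.56 = 0.23 / (0.032 + 0.010 + 0.050) = 0.23 / 0.092 = 2.5000
k* = 2.5000^(1/0.56) ≈ 5.1358
y* = (k*)^α = 5.1358^0.44 ≈ 2.0543

y* ≈ 2.054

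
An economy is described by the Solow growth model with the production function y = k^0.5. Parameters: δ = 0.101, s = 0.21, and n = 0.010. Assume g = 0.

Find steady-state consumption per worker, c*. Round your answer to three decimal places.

c* ≈ 1.495

In steady state, investment equals break-even investment: s·k^α = (n + δ)·k.
Rearranging, k^(1−α) = s / (n + δ).
k^0.5 = 0.21 / (0.010 + 0.101) = 0.21 / 0.111 = 1.8919
k* = 1.8919^(1/0.5) ≈ 3.5793
y* = (k*)^α = 3.5793^0.5 ≈ 1.8919
c* = (1 − s)·y* = (1 − 0.21) × 1.8919 ≈ 1.4946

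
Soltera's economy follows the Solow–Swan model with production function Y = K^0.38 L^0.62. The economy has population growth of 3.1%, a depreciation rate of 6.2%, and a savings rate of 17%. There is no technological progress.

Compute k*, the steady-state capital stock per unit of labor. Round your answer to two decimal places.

At the steady state, Δk = 0, so s·k^α = (n + δ)·k.
Dividing both sides by k: k^(1−α) = s / (n + δ).
k^0.62 = 0.17 / (0.031 + 0.062) = 0.17 / 0.093 = 1.8280
k* = 1.8280^(1/0.62) ≈ 2.6457

k* ≈ 2.65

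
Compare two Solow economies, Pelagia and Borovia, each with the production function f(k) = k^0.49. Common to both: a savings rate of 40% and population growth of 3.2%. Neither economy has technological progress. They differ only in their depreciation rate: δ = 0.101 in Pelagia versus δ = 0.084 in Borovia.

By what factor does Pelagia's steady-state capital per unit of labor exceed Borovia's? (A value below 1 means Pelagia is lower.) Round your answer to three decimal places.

Steady-state k* = [s/(n + δ)]^(1/(1−α)), so the ratio is [ (s_P/(n + δ)_P) / (s_B/(n + δ)_B) ]^1.9608.
s_P/(n + δ)_P = 0.40/0.133 = 3.0075; s_B/(n + δ)_B = 0.40/0.116 = 3.4483.
Ratio = (3.0075/3.4483)^1.9608 = 0.8722^1.9608 ≈ 0.7648

k*_P / k*_B ≈ 0.765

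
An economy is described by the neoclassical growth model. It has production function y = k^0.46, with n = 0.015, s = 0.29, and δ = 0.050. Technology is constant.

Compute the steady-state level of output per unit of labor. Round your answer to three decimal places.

y* = 3.575

At the steady state, Δk = 0, so s·k^α = (n + δ)·k.
Dividing both sides by k: k^(1−α) = s / (n + δ).
k^0.54 = 0.29 / (0.015 + 0.050) = 0.29 / 0.065 = 4.4615
k* = 4.4615^(1/0.54) ≈ 15.9493
y* = (k*)^α = 15.9493^0.46 ≈ 3.5749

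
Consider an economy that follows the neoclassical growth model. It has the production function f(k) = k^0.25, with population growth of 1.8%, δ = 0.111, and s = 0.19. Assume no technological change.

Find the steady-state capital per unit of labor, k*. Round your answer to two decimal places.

k* = 1.68

In steady state, investment equals break-even investment: s·k^α = (n + δ)·k.
Rearranging, k^(1−α) = s / (n + δ).
k^0.75 = 0.19 / (0.018 + 0.111) = 0.19 / 0.129 = 1.4729
k* = 1.4729^(1/0.75) ≈ 1.6758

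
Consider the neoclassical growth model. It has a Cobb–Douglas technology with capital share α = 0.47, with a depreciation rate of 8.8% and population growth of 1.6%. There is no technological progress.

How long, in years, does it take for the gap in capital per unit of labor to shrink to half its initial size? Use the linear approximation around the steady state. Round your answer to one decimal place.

half-life ≈ 12.6 years

Near the steady state the convergence rate is λ = (1 − α)(n + δ).
λ = (1 − 0.47) × 0.104 = 0.53 × 0.104 = 0.05512
Half-life = ln 2 / λ = 0.6931 / 0.05512 ≈ 12.57 years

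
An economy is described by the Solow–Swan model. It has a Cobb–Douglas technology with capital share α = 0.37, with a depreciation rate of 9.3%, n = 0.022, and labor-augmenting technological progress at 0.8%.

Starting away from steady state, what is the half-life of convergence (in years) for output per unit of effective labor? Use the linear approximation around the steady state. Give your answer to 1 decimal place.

t_½ ≈ 8.9 years

Near the steady state the convergence rate is λ = (1 − α)(n + g + δ).
λ = (1 − 0.37) × 0.123 = 0.63 × 0.123 = 0.07749
Half-life = ln 2 / λ = 0.6931 / 0.07749 ≈ 8.94 years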